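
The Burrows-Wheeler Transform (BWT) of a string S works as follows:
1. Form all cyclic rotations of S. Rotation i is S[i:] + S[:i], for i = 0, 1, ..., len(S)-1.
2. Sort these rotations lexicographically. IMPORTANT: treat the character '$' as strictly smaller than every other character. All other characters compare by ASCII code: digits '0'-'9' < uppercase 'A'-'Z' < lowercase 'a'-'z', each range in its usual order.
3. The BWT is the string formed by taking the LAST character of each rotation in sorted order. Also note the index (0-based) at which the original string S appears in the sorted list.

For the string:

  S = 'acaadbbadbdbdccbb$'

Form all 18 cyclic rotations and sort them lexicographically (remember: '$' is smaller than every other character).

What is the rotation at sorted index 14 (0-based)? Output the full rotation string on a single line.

Answer: dbbadbdbdccbb$acaa

Derivation:
All 18 rotations (rotation i = S[i:]+S[:i]):
  rot[0] = acaadbbadbdbdccbb$
  rot[1] = caadbbadbdbdccbb$a
  rot[2] = aadbbadbdbdccbb$ac
  rot[3] = adbbadbdbdccbb$aca
  rot[4] = dbbadbdbdccbb$acaa
  rot[5] = bbadbdbdccbb$acaad
  rot[6] = badbdbdccbb$acaadb
  rot[7] = adbdbdccbb$acaadbb
  rot[8] = dbdbdccbb$acaadbba
  rot[9] = bdbdccbb$acaadbbad
  rot[10] = dbdccbb$acaadbbadb
  rot[11] = bdccbb$acaadbbadbd
  rot[12] = dccbb$acaadbbadbdb
  rot[13] = ccbb$acaadbbadbdbd
  rot[14] = cbb$acaadbbadbdbdc
  rot[15] = bb$acaadbbadbdbdcc
  rot[16] = b$acaadbbadbdbdccb
  rot[17] = $acaadbbadbdbdccbb
Sorted (with $ < everything):
  sorted[0] = $acaadbbadbdbdccbb
  sorted[1] = aadbbadbdbdccbb$ac
  sorted[2] = acaadbbadbdbdccbb$
  sorted[3] = adbbadbdbdccbb$aca
  sorted[4] = adbdbdccbb$acaadbb
  sorted[5] = b$acaadbbadbdbdccb
  sorted[6] = badbdbdccbb$acaadb
  sorted[7] = bb$acaadbbadbdbdcc
  sorted[8] = bbadbdbdccbb$acaad
  sorted[9] = bdbdccbb$acaadbbad
  sorted[10] = bdccbb$acaadbbadbd
  sorted[11] = caadbbadbdbdccbb$a
  sorted[12] = cbb$acaadbbadbdbdc
  sorted[13] = ccbb$acaadbbadbdbd
  sorted[14] = dbbadbdbdccbb$acaa
  sorted[15] = dbdbdccbb$acaadbba
  sorted[16] = dbdccbb$acaadbbadb
  sorted[17] = dccbb$acaadbbadbdb
sorted[14] = dbbadbdbdccbb$acaa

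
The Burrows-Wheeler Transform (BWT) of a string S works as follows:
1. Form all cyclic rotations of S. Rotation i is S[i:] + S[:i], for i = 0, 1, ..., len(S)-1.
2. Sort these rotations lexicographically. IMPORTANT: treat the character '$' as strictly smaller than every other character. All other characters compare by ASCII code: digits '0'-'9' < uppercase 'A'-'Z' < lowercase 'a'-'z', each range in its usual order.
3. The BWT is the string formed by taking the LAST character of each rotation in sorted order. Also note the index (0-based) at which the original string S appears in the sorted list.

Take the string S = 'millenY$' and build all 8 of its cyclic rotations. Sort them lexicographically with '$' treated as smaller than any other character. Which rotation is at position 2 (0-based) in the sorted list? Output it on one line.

Answer: enY$mill

Derivation:
All 8 rotations (rotation i = S[i:]+S[:i]):
  rot[0] = millenY$
  rot[1] = illenY$m
  rot[2] = llenY$mi
  rot[3] = lenY$mil
  rot[4] = enY$mill
  rot[5] = nY$mille
  rot[6] = Y$millen
  rot[7] = $millenY
Sorted (with $ < everything):
  sorted[0] = $millenY
  sorted[1] = Y$millen
  sorted[2] = enY$mill
  sorted[3] = illenY$m
  sorted[4] = lenY$mil
  sorted[5] = llenY$mi
  sorted[6] = millenY$
  sorted[7] = nY$mille
sorted[2] = enY$mill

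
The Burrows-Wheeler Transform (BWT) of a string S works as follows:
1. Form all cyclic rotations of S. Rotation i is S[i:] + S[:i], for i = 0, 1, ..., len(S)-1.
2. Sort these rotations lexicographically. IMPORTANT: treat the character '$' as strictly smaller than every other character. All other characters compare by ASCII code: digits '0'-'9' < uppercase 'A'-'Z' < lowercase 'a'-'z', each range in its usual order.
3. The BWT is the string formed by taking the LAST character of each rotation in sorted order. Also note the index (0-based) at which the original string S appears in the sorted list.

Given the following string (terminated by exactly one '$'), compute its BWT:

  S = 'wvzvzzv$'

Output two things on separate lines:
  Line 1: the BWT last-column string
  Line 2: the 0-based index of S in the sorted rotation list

All 8 rotations (rotation i = S[i:]+S[:i]):
  rot[0] = wvzvzzv$
  rot[1] = vzvzzv$w
  rot[2] = zvzzv$wv
  rot[3] = vzzv$wvz
  rot[4] = zzv$wvzv
  rot[5] = zv$wvzvz
  rot[6] = v$wvzvzz
  rot[7] = $wvzvzzv
Sorted (with $ < everything):
  sorted[0] = $wvzvzzv  (last char: 'v')
  sorted[1] = v$wvzvzz  (last char: 'z')
  sorted[2] = vzvzzv$w  (last char: 'w')
  sorted[3] = vzzv$wvz  (last char: 'z')
  sorted[4] = wvzvzzv$  (last char: '$')
  sorted[5] = zv$wvzvz  (last char: 'z')
  sorted[6] = zvzzv$wv  (last char: 'v')
  sorted[7] = zzv$wvzv  (last char: 'v')
Last column: vzwz$zvv
Original string S is at sorted index 4

Answer: vzwz$zvv
4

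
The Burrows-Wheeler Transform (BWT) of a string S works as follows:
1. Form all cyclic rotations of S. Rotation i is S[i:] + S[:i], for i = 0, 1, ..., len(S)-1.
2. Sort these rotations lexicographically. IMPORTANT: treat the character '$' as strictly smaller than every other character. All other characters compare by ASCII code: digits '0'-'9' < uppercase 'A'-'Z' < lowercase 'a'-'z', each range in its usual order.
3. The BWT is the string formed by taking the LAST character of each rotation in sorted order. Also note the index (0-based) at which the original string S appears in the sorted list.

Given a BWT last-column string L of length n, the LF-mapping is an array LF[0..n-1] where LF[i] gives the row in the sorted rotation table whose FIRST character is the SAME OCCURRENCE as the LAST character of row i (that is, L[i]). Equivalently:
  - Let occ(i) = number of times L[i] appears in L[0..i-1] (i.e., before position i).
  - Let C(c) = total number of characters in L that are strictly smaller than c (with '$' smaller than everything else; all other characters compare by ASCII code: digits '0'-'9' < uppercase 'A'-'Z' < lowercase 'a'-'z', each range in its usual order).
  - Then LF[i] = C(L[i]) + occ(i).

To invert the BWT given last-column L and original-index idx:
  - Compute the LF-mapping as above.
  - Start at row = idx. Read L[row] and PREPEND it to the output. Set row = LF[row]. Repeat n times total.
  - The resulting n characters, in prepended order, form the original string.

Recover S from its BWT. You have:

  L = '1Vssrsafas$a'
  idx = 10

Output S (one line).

LF mapping: 1 2 8 9 7 10 3 6 4 11 0 5
Walk LF starting at row 10, prepending L[row]:
  step 1: row=10, L[10]='$', prepend. Next row=LF[10]=0
  step 2: row=0, L[0]='1', prepend. Next row=LF[0]=1
  step 3: row=1, L[1]='V', prepend. Next row=LF[1]=2
  step 4: row=2, L[2]='s', prepend. Next row=LF[2]=8
  step 5: row=8, L[8]='a', prepend. Next row=LF[8]=4
  step 6: row=4, L[4]='r', prepend. Next row=LF[4]=7
  step 7: row=7, L[7]='f', prepend. Next row=LF[7]=6
  step 8: row=6, L[6]='a', prepend. Next row=LF[6]=3
  step 9: row=3, L[3]='s', prepend. Next row=LF[3]=9
  step 10: row=9, L[9]='s', prepend. Next row=LF[9]=11
  step 11: row=11, L[11]='a', prepend. Next row=LF[11]=5
  step 12: row=5, L[5]='s', prepend. Next row=LF[5]=10
Reversed output: sassafrasV1$

Answer: sassafrasV1$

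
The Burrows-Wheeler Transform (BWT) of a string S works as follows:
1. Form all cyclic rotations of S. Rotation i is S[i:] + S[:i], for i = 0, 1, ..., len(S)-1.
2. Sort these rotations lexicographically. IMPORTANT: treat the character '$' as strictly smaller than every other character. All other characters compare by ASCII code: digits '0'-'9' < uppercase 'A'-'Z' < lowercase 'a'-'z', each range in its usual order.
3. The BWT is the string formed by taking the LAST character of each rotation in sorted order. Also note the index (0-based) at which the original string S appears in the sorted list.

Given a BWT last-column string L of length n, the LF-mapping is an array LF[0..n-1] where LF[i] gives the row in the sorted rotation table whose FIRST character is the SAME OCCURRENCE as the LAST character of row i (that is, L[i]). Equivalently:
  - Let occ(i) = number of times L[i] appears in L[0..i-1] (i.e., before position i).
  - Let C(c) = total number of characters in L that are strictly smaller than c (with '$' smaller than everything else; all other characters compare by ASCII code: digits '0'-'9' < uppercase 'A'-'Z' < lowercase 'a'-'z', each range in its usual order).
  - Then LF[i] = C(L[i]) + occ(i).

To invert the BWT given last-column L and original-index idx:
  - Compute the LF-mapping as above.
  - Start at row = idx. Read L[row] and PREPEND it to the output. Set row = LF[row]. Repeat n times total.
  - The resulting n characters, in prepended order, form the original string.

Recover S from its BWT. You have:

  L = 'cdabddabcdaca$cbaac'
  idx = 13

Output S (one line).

LF mapping: 10 15 1 7 16 17 2 8 11 18 3 12 4 0 13 9 5 6 14
Walk LF starting at row 13, prepending L[row]:
  step 1: row=13, L[13]='$', prepend. Next row=LF[13]=0
  step 2: row=0, L[0]='c', prepend. Next row=LF[0]=10
  step 3: row=10, L[10]='a', prepend. Next row=LF[10]=3
  step 4: row=3, L[3]='b', prepend. Next row=LF[3]=7
  step 5: row=7, L[7]='b', prepend. Next row=LF[7]=8
  step 6: row=8, L[8]='c', prepend. Next row=LF[8]=11
  step 7: row=11, L[11]='c', prepend. Next row=LF[11]=12
  step 8: row=12, L[12]='a', prepend. Next row=LF[12]=4
  step 9: row=4, L[4]='d', prepend. Next row=LF[4]=16
  step 10: row=16, L[16]='a', prepend. Next row=LF[16]=5
  step 11: row=5, L[5]='d', prepend. Next row=LF[5]=17
  step 12: row=17, L[17]='a', prepend. Next row=LF[17]=6
  step 13: row=6, L[6]='a', prepend. Next row=LF[6]=2
  step 14: row=2, L[2]='a', prepend. Next row=LF[2]=1
  step 15: row=1, L[1]='d', prepend. Next row=LF[1]=15
  step 16: row=15, L[15]='b', prepend. Next row=LF[15]=9
  step 17: row=9, L[9]='d', prepend. Next row=LF[9]=18
  step 18: row=18, L[18]='c', prepend. Next row=LF[18]=14
  step 19: row=14, L[14]='c', prepend. Next row=LF[14]=13
Reversed output: ccdbdaaadadaccbbac$

Answer: ccdbdaaadadaccbbac$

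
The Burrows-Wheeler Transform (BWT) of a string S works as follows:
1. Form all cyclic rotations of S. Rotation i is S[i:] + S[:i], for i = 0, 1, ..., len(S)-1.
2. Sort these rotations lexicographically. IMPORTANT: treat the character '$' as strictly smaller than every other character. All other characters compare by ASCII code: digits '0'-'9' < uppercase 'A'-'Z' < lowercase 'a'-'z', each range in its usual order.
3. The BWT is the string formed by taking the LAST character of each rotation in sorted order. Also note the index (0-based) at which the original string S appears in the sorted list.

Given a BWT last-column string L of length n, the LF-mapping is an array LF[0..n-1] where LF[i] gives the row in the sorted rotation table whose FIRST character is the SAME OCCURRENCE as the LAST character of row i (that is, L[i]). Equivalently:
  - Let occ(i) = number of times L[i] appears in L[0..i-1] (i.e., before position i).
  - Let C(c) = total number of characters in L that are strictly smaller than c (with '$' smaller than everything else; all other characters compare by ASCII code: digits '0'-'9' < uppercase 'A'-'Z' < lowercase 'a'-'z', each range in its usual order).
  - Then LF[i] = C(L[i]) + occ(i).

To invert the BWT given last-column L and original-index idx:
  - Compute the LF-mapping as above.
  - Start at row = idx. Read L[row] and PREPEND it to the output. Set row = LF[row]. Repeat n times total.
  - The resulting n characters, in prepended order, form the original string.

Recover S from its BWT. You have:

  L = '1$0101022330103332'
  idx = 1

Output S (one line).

Answer: 00021031233332101$

Derivation:
LF mapping: 6 0 1 7 2 8 3 10 11 13 14 4 9 5 15 16 17 12
Walk LF starting at row 1, prepending L[row]:
  step 1: row=1, L[1]='$', prepend. Next row=LF[1]=0
  step 2: row=0, L[0]='1', prepend. Next row=LF[0]=6
  step 3: row=6, L[6]='0', prepend. Next row=LF[6]=3
  step 4: row=3, L[3]='1', prepend. Next row=LF[3]=7
  step 5: row=7, L[7]='2', prepend. Next row=LF[7]=10
  step 6: row=10, L[10]='3', prepend. Next row=LF[10]=14
  step 7: row=14, L[14]='3', prepend. Next row=LF[14]=15
  step 8: row=15, L[15]='3', prepend. Next row=LF[15]=16
  step 9: row=16, L[16]='3', prepend. Next row=LF[16]=17
  step 10: row=17, L[17]='2', prepend. Next row=LF[17]=12
  step 11: row=12, L[12]='1', prepend. Next row=LF[12]=9
  step 12: row=9, L[9]='3', prepend. Next row=LF[9]=13
  step 13: row=13, L[13]='0', prepend. Next row=LF[13]=5
  step 14: row=5, L[5]='1', prepend. Next row=LF[5]=8
  step 15: row=8, L[8]='2', prepend. Next row=LF[8]=11
  step 16: row=11, L[11]='0', prepend. Next row=LF[11]=4
  step 17: row=4, L[4]='0', prepend. Next row=LF[4]=2
  step 18: row=2, L[2]='0', prepend. Next row=LF[2]=1
Reversed output: 00021031233332101$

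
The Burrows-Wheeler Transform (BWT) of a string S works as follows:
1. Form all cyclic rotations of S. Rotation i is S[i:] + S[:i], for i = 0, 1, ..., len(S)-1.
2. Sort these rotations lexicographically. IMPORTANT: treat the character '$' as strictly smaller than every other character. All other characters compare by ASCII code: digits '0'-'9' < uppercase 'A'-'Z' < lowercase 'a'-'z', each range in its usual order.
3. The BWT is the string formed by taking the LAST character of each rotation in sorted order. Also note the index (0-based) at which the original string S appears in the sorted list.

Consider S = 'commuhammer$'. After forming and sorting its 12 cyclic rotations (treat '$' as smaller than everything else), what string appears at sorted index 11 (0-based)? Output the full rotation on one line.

All 12 rotations (rotation i = S[i:]+S[:i]):
  rot[0] = commuhammer$
  rot[1] = ommuhammer$c
  rot[2] = mmuhammer$co
  rot[3] = muhammer$com
  rot[4] = uhammer$comm
  rot[5] = hammer$commu
  rot[6] = ammer$commuh
  rot[7] = mmer$commuha
  rot[8] = mer$commuham
  rot[9] = er$commuhamm
  rot[10] = r$commuhamme
  rot[11] = $commuhammer
Sorted (with $ < everything):
  sorted[0] = $commuhammer
  sorted[1] = ammer$commuh
  sorted[2] = commuhammer$
  sorted[3] = er$commuhamm
  sorted[4] = hammer$commu
  sorted[5] = mer$commuham
  sorted[6] = mmer$commuha
  sorted[7] = mmuhammer$co
  sorted[8] = muhammer$com
  sorted[9] = ommuhammer$c
  sorted[10] = r$commuhamme
  sorted[11] = uhammer$comm
sorted[11] = uhammer$comm

Answer: uhammer$comm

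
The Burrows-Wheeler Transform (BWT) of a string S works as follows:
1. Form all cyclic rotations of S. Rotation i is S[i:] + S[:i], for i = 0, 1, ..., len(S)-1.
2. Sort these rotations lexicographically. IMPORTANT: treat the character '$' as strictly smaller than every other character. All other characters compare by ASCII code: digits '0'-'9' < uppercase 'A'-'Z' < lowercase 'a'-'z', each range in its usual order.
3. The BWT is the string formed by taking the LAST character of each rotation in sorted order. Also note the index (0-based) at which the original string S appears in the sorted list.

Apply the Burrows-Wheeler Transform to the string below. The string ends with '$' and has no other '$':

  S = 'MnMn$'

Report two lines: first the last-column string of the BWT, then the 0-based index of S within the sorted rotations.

Answer: nn$MM
2

Derivation:
All 5 rotations (rotation i = S[i:]+S[:i]):
  rot[0] = MnMn$
  rot[1] = nMn$M
  rot[2] = Mn$Mn
  rot[3] = n$MnM
  rot[4] = $MnMn
Sorted (with $ < everything):
  sorted[0] = $MnMn  (last char: 'n')
  sorted[1] = Mn$Mn  (last char: 'n')
  sorted[2] = MnMn$  (last char: '$')
  sorted[3] = n$MnM  (last char: 'M')
  sorted[4] = nMn$M  (last char: 'M')
Last column: nn$MM
Original string S is at sorted index 2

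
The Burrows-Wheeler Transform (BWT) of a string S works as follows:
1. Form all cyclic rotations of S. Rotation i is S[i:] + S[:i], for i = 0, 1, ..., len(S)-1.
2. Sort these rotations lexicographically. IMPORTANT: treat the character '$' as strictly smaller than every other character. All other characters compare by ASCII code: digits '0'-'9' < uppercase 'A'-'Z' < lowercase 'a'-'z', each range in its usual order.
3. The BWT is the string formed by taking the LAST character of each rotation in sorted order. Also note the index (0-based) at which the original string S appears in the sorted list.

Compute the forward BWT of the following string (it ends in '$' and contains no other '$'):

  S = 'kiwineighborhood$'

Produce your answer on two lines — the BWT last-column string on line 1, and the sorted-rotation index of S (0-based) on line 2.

Answer: dhonigrewk$iohboi
10

Derivation:
All 17 rotations (rotation i = S[i:]+S[:i]):
  rot[0] = kiwineighborhood$
  rot[1] = iwineighborhood$k
  rot[2] = wineighborhood$ki
  rot[3] = ineighborhood$kiw
  rot[4] = neighborhood$kiwi
  rot[5] = eighborhood$kiwin
  rot[6] = ighborhood$kiwine
  rot[7] = ghborhood$kiwinei
  rot[8] = hborhood$kiwineig
  rot[9] = borhood$kiwineigh
  rot[10] = orhood$kiwineighb
  rot[11] = rhood$kiwineighbo
  rot[12] = hood$kiwineighbor
  rot[13] = ood$kiwineighborh
  rot[14] = od$kiwineighborho
  rot[15] = d$kiwineighborhoo
  rot[16] = $kiwineighborhood
Sorted (with $ < everything):
  sorted[0] = $kiwineighborhood  (last char: 'd')
  sorted[1] = borhood$kiwineigh  (last char: 'h')
  sorted[2] = d$kiwineighborhoo  (last char: 'o')
  sorted[3] = eighborhood$kiwin  (last char: 'n')
  sorted[4] = ghborhood$kiwinei  (last char: 'i')
  sorted[5] = hborhood$kiwineig  (last char: 'g')
  sorted[6] = hood$kiwineighbor  (last char: 'r')
  sorted[7] = ighborhood$kiwine  (last char: 'e')
  sorted[8] = ineighborhood$kiw  (last char: 'w')
  sorted[9] = iwineighborhood$k  (last char: 'k')
  sorted[10] = kiwineighborhood$  (last char: '$')
  sorted[11] = neighborhood$kiwi  (last char: 'i')
  sorted[12] = od$kiwineighborho  (last char: 'o')
  sorted[13] = ood$kiwineighborh  (last char: 'h')
  sorted[14] = orhood$kiwineighb  (last char: 'b')
  sorted[15] = rhood$kiwineighbo  (last char: 'o')
  sorted[16] = wineighborhood$ki  (last char: 'i')
Last column: dhonigrewk$iohboi
Original string S is at sorted index 10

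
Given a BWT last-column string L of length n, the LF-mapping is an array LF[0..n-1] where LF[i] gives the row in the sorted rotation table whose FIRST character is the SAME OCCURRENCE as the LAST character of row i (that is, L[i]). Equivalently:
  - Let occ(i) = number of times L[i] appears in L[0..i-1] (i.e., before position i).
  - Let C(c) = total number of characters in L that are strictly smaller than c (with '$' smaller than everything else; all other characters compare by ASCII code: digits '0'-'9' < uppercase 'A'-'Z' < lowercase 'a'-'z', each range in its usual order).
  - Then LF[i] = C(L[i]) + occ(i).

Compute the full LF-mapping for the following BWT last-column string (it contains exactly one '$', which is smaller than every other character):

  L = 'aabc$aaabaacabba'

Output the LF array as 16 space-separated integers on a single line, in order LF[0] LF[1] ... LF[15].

Char counts: '$':1, 'a':9, 'b':4, 'c':2
C (first-col start): C('$')=0, C('a')=1, C('b')=10, C('c')=14
L[0]='a': occ=0, LF[0]=C('a')+0=1+0=1
L[1]='a': occ=1, LF[1]=C('a')+1=1+1=2
L[2]='b': occ=0, LF[2]=C('b')+0=10+0=10
L[3]='c': occ=0, LF[3]=C('c')+0=14+0=14
L[4]='$': occ=0, LF[4]=C('$')+0=0+0=0
L[5]='a': occ=2, LF[5]=C('a')+2=1+2=3
L[6]='a': occ=3, LF[6]=C('a')+3=1+3=4
L[7]='a': occ=4, LF[7]=C('a')+4=1+4=5
L[8]='b': occ=1, LF[8]=C('b')+1=10+1=11
L[9]='a': occ=5, LF[9]=C('a')+5=1+5=6
L[10]='a': occ=6, LF[10]=C('a')+6=1+6=7
L[11]='c': occ=1, LF[11]=C('c')+1=14+1=15
L[12]='a': occ=7, LF[12]=C('a')+7=1+7=8
L[13]='b': occ=2, LF[13]=C('b')+2=10+2=12
L[14]='b': occ=3, LF[14]=C('b')+3=10+3=13
L[15]='a': occ=8, LF[15]=C('a')+8=1+8=9

Answer: 1 2 10 14 0 3 4 5 11 6 7 15 8 12 13 9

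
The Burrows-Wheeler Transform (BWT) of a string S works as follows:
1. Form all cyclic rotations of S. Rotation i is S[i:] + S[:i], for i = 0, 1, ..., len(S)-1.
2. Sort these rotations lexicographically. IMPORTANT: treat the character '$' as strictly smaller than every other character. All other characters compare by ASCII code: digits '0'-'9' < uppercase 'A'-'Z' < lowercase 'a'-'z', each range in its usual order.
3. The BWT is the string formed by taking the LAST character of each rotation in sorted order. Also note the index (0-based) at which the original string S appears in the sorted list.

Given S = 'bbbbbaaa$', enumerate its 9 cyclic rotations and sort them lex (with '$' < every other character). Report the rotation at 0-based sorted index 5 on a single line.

Answer: bbaaa$bbb

Derivation:
All 9 rotations (rotation i = S[i:]+S[:i]):
  rot[0] = bbbbbaaa$
  rot[1] = bbbbaaa$b
  rot[2] = bbbaaa$bb
  rot[3] = bbaaa$bbb
  rot[4] = baaa$bbbb
  rot[5] = aaa$bbbbb
  rot[6] = aa$bbbbba
  rot[7] = a$bbbbbaa
  rot[8] = $bbbbbaaa
Sorted (with $ < everything):
  sorted[0] = $bbbbbaaa
  sorted[1] = a$bbbbbaa
  sorted[2] = aa$bbbbba
  sorted[3] = aaa$bbbbb
  sorted[4] = baaa$bbbb
  sorted[5] = bbaaa$bbb
  sorted[6] = bbbaaa$bb
  sorted[7] = bbbbaaa$b
  sorted[8] = bbbbbaaa$
sorted[5] = bbaaa$bbb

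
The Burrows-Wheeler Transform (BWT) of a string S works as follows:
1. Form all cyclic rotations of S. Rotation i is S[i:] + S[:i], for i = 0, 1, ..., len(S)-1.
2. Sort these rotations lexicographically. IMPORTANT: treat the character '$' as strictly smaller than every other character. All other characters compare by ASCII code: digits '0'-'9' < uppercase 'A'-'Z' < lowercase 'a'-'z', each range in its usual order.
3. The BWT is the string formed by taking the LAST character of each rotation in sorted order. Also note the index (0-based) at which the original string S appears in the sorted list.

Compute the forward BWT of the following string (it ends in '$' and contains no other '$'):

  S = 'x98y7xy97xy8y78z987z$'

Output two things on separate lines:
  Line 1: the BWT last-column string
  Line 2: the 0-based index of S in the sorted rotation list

All 21 rotations (rotation i = S[i:]+S[:i]):
  rot[0] = x98y7xy97xy8y78z987z$
  rot[1] = 98y7xy97xy8y78z987z$x
  rot[2] = 8y7xy97xy8y78z987z$x9
  rot[3] = y7xy97xy8y78z987z$x98
  rot[4] = 7xy97xy8y78z987z$x98y
  rot[5] = xy97xy8y78z987z$x98y7
  rot[6] = y97xy8y78z987z$x98y7x
  rot[7] = 97xy8y78z987z$x98y7xy
  rot[8] = 7xy8y78z987z$x98y7xy9
  rot[9] = xy8y78z987z$x98y7xy97
  rot[10] = y8y78z987z$x98y7xy97x
  rot[11] = 8y78z987z$x98y7xy97xy
  rot[12] = y78z987z$x98y7xy97xy8
  rot[13] = 78z987z$x98y7xy97xy8y
  rot[14] = 8z987z$x98y7xy97xy8y7
  rot[15] = z987z$x98y7xy97xy8y78
  rot[16] = 987z$x98y7xy97xy8y78z
  rot[17] = 87z$x98y7xy97xy8y78z9
  rot[18] = 7z$x98y7xy97xy8y78z98
  rot[19] = z$x98y7xy97xy8y78z987
  rot[20] = $x98y7xy97xy8y78z987z
Sorted (with $ < everything):
  sorted[0] = $x98y7xy97xy8y78z987z  (last char: 'z')
  sorted[1] = 78z987z$x98y7xy97xy8y  (last char: 'y')
  sorted[2] = 7xy8y78z987z$x98y7xy9  (last char: '9')
  sorted[3] = 7xy97xy8y78z987z$x98y  (last char: 'y')
  sorted[4] = 7z$x98y7xy97xy8y78z98  (last char: '8')
  sorted[5] = 87z$x98y7xy97xy8y78z9  (last char: '9')
  sorted[6] = 8y78z987z$x98y7xy97xy  (last char: 'y')
  sorted[7] = 8y7xy97xy8y78z987z$x9  (last char: '9')
  sorted[8] = 8z987z$x98y7xy97xy8y7  (last char: '7')
  sorted[9] = 97xy8y78z987z$x98y7xy  (last char: 'y')
  sorted[10] = 987z$x98y7xy97xy8y78z  (last char: 'z')
  sorted[11] = 98y7xy97xy8y78z987z$x  (last char: 'x')
  sorted[12] = x98y7xy97xy8y78z987z$  (last char: '$')
  sorted[13] = xy8y78z987z$x98y7xy97  (last char: '7')
  sorted[14] = xy97xy8y78z987z$x98y7  (last char: '7')
  sorted[15] = y78z987z$x98y7xy97xy8  (last char: '8')
  sorted[16] = y7xy97xy8y78z987z$x98  (last char: '8')
  sorted[17] = y8y78z987z$x98y7xy97x  (last char: 'x')
  sorted[18] = y97xy8y78z987z$x98y7x  (last char: 'x')
  sorted[19] = z$x98y7xy97xy8y78z987  (last char: '7')
  sorted[20] = z987z$x98y7xy97xy8y78  (last char: '8')
Last column: zy9y89y97yzx$7788xx78
Original string S is at sorted index 12

Answer: zy9y89y97yzx$7788xx78
12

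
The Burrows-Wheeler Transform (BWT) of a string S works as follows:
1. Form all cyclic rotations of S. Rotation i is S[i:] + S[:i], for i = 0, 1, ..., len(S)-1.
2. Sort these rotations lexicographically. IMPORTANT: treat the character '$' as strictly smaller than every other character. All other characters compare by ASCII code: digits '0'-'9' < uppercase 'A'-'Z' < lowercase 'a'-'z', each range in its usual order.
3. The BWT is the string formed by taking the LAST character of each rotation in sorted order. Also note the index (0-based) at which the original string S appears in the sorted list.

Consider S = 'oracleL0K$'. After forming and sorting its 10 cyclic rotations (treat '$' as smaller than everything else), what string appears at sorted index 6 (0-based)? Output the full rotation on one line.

All 10 rotations (rotation i = S[i:]+S[:i]):
  rot[0] = oracleL0K$
  rot[1] = racleL0K$o
  rot[2] = acleL0K$or
  rot[3] = cleL0K$ora
  rot[4] = leL0K$orac
  rot[5] = eL0K$oracl
  rot[6] = L0K$oracle
  rot[7] = 0K$oracleL
  rot[8] = K$oracleL0
  rot[9] = $oracleL0K
Sorted (with $ < everything):
  sorted[0] = $oracleL0K
  sorted[1] = 0K$oracleL
  sorted[2] = K$oracleL0
  sorted[3] = L0K$oracle
  sorted[4] = acleL0K$or
  sorted[5] = cleL0K$ora
  sorted[6] = eL0K$oracl
  sorted[7] = leL0K$orac
  sorted[8] = oracleL0K$
  sorted[9] = racleL0K$o
sorted[6] = eL0K$oracl

Answer: eL0K$oracl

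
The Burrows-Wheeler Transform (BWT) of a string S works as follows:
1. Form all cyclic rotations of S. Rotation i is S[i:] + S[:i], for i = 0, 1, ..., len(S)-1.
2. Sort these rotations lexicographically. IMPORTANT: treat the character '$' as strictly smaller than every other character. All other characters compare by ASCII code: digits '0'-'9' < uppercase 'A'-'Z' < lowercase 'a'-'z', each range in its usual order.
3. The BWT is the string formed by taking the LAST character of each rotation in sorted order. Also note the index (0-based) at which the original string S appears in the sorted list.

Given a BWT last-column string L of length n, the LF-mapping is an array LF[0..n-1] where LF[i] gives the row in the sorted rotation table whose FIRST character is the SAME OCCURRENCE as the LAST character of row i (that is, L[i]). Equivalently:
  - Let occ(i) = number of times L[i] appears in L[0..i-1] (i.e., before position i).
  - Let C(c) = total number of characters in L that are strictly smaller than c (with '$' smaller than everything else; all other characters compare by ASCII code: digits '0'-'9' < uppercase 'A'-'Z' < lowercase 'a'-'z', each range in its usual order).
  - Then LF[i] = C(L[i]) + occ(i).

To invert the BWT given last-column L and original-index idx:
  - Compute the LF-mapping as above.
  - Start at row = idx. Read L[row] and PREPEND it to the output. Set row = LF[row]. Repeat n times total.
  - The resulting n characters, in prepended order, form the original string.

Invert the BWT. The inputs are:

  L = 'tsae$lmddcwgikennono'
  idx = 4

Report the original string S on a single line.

Answer: dinosacknowledgment$

Derivation:
LF mapping: 18 17 1 5 0 10 11 3 4 2 19 7 8 9 6 12 13 15 14 16
Walk LF starting at row 4, prepending L[row]:
  step 1: row=4, L[4]='$', prepend. Next row=LF[4]=0
  step 2: row=0, L[0]='t', prepend. Next row=LF[0]=18
  step 3: row=18, L[18]='n', prepend. Next row=LF[18]=14
  step 4: row=14, L[14]='e', prepend. Next row=LF[14]=6
  step 5: row=6, L[6]='m', prepend. Next row=LF[6]=11
  step 6: row=11, L[11]='g', prepend. Next row=LF[11]=7
  step 7: row=7, L[7]='d', prepend. Next row=LF[7]=3
  step 8: row=3, L[3]='e', prepend. Next row=LF[3]=5
  step 9: row=5, L[5]='l', prepend. Next row=LF[5]=10
  step 10: row=10, L[10]='w', prepend. Next row=LF[10]=19
  step 11: row=19, L[19]='o', prepend. Next row=LF[19]=16
  step 12: row=16, L[16]='n', prepend. Next row=LF[16]=13
  step 13: row=13, L[13]='k', prepend. Next row=LF[13]=9
  step 14: row=9, L[9]='c', prepend. Next row=LF[9]=2
  step 15: row=2, L[2]='a', prepend. Next row=LF[2]=1
  step 16: row=1, L[1]='s', prepend. Next row=LF[1]=17
  step 17: row=17, L[17]='o', prepend. Next row=LF[17]=15
  step 18: row=15, L[15]='n', prepend. Next row=LF[15]=12
  step 19: row=12, L[12]='i', prepend. Next row=LF[12]=8
  step 20: row=8, L[8]='d', prepend. Next row=LF[8]=4
Reversed output: dinosacknowledgment$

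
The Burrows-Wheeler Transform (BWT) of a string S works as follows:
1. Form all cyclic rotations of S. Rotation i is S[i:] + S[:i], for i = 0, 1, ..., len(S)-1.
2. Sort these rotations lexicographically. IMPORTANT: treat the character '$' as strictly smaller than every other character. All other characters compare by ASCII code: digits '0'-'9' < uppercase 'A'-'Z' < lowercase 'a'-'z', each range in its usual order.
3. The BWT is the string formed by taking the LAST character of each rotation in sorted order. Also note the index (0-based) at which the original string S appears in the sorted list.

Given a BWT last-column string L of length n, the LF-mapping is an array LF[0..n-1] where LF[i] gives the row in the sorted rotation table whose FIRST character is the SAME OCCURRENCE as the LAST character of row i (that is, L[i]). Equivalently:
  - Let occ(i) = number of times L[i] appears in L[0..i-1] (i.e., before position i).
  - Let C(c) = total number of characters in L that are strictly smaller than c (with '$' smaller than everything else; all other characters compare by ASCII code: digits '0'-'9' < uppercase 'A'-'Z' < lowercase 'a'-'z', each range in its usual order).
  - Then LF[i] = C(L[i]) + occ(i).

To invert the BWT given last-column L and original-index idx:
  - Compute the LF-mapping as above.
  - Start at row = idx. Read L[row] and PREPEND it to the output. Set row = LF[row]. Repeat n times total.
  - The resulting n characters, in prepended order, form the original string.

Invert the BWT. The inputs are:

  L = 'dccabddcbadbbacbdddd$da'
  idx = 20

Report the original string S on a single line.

LF mapping: 14 10 11 1 5 15 16 12 6 2 17 7 8 3 13 9 18 19 20 21 0 22 4
Walk LF starting at row 20, prepending L[row]:
  step 1: row=20, L[20]='$', prepend. Next row=LF[20]=0
  step 2: row=0, L[0]='d', prepend. Next row=LF[0]=14
  step 3: row=14, L[14]='c', prepend. Next row=LF[14]=13
  step 4: row=13, L[13]='a', prepend. Next row=LF[13]=3
  step 5: row=3, L[3]='a', prepend. Next row=LF[3]=1
  step 6: row=1, L[1]='c', prepend. Next row=LF[1]=10
  step 7: row=10, L[10]='d', prepend. Next row=LF[10]=17
  step 8: row=17, L[17]='d', prepend. Next row=LF[17]=19
  step 9: row=19, L[19]='d', prepend. Next row=LF[19]=21
  step 10: row=21, L[21]='d', prepend. Next row=LF[21]=22
  step 11: row=22, L[22]='a', prepend. Next row=LF[22]=4
  step 12: row=4, L[4]='b', prepend. Next row=LF[4]=5
  step 13: row=5, L[5]='d', prepend. Next row=LF[5]=15
  step 14: row=15, L[15]='b', prepend. Next row=LF[15]=9
  step 15: row=9, L[9]='a', prepend. Next row=LF[9]=2
  step 16: row=2, L[2]='c', prepend. Next row=LF[2]=11
  step 17: row=11, L[11]='b', prepend. Next row=LF[11]=7
  step 18: row=7, L[7]='c', prepend. Next row=LF[7]=12
  step 19: row=12, L[12]='b', prepend. Next row=LF[12]=8
  step 20: row=8, L[8]='b', prepend. Next row=LF[8]=6
  step 21: row=6, L[6]='d', prepend. Next row=LF[6]=16
  step 22: row=16, L[16]='d', prepend. Next row=LF[16]=18
  step 23: row=18, L[18]='d', prepend. Next row=LF[18]=20
Reversed output: dddbbcbcabdbaddddcaacd$

Answer: dddbbcbcabdbaddddcaacd$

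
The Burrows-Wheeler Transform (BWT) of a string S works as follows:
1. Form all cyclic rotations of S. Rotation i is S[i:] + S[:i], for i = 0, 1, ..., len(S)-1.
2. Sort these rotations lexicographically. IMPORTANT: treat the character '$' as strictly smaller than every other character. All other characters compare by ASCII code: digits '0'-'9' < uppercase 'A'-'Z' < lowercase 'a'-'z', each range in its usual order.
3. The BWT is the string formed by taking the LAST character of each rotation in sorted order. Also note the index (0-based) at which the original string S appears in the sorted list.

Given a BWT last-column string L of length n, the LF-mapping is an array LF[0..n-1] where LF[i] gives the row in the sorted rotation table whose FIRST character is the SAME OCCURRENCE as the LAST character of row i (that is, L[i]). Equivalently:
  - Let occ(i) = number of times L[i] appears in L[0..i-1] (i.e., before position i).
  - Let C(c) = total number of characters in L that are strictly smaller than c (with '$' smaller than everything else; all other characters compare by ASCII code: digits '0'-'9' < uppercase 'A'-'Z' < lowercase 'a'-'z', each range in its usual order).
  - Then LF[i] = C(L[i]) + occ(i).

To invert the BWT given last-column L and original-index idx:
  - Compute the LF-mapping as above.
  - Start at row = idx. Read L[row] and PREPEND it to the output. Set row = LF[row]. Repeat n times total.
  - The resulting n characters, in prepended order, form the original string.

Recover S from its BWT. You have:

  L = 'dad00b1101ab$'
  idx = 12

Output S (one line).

Answer: d011b1a00abd$

Derivation:
LF mapping: 11 7 12 1 2 9 4 5 3 6 8 10 0
Walk LF starting at row 12, prepending L[row]:
  step 1: row=12, L[12]='$', prepend. Next row=LF[12]=0
  step 2: row=0, L[0]='d', prepend. Next row=LF[0]=11
  step 3: row=11, L[11]='b', prepend. Next row=LF[11]=10
  step 4: row=10, L[10]='a', prepend. Next row=LF[10]=8
  step 5: row=8, L[8]='0', prepend. Next row=LF[8]=3
  step 6: row=3, L[3]='0', prepend. Next row=LF[3]=1
  step 7: row=1, L[1]='a', prepend. Next row=LF[1]=7
  step 8: row=7, L[7]='1', prepend. Next row=LF[7]=5
  step 9: row=5, L[5]='b', prepend. Next row=LF[5]=9
  step 10: row=9, L[9]='1', prepend. Next row=LF[9]=6
  step 11: row=6, L[6]='1', prepend. Next row=LF[6]=4
  step 12: row=4, L[4]='0', prepend. Next row=LF[4]=2
  step 13: row=2, L[2]='d', prepend. Next row=LF[2]=12
Reversed output: d011b1a00abd$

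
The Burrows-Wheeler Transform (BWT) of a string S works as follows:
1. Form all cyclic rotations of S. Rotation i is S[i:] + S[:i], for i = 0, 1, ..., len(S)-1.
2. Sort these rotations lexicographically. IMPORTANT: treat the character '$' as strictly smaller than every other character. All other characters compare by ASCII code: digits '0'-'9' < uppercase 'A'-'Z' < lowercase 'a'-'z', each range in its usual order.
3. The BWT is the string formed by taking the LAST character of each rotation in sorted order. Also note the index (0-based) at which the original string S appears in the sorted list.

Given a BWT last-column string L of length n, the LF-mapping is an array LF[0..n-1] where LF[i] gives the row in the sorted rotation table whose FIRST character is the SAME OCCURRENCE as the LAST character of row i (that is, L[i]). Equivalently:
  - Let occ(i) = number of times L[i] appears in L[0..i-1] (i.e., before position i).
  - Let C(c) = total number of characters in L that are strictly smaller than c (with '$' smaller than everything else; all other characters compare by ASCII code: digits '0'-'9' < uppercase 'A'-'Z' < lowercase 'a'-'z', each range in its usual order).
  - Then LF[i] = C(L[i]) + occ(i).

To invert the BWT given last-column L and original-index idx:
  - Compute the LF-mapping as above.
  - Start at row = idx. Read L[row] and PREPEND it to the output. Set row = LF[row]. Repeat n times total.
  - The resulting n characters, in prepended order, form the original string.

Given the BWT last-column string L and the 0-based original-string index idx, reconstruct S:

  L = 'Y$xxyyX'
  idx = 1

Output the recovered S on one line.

LF mapping: 2 0 3 4 5 6 1
Walk LF starting at row 1, prepending L[row]:
  step 1: row=1, L[1]='$', prepend. Next row=LF[1]=0
  step 2: row=0, L[0]='Y', prepend. Next row=LF[0]=2
  step 3: row=2, L[2]='x', prepend. Next row=LF[2]=3
  step 4: row=3, L[3]='x', prepend. Next row=LF[3]=4
  step 5: row=4, L[4]='y', prepend. Next row=LF[4]=5
  step 6: row=5, L[5]='y', prepend. Next row=LF[5]=6
  step 7: row=6, L[6]='X', prepend. Next row=LF[6]=1
Reversed output: XyyxxY$

Answer: XyyxxY$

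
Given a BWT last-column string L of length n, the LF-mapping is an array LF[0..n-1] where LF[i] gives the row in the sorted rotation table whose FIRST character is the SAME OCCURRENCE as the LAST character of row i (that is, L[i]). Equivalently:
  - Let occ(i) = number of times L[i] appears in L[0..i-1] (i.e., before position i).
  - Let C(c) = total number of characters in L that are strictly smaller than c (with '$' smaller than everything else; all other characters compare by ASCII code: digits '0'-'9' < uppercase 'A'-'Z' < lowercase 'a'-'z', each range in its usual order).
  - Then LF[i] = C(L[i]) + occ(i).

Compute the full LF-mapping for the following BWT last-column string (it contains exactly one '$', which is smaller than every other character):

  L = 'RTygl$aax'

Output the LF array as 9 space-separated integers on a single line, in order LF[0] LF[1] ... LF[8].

Char counts: '$':1, 'R':1, 'T':1, 'a':2, 'g':1, 'l':1, 'x':1, 'y':1
C (first-col start): C('$')=0, C('R')=1, C('T')=2, C('a')=3, C('g')=5, C('l')=6, C('x')=7, C('y')=8
L[0]='R': occ=0, LF[0]=C('R')+0=1+0=1
L[1]='T': occ=0, LF[1]=C('T')+0=2+0=2
L[2]='y': occ=0, LF[2]=C('y')+0=8+0=8
L[3]='g': occ=0, LF[3]=C('g')+0=5+0=5
L[4]='l': occ=0, LF[4]=C('l')+0=6+0=6
L[5]='$': occ=0, LF[5]=C('$')+0=0+0=0
L[6]='a': occ=0, LF[6]=C('a')+0=3+0=3
L[7]='a': occ=1, LF[7]=C('a')+1=3+1=4
L[8]='x': occ=0, LF[8]=C('x')+0=7+0=7

Answer: 1 2 8 5 6 0 3 4 7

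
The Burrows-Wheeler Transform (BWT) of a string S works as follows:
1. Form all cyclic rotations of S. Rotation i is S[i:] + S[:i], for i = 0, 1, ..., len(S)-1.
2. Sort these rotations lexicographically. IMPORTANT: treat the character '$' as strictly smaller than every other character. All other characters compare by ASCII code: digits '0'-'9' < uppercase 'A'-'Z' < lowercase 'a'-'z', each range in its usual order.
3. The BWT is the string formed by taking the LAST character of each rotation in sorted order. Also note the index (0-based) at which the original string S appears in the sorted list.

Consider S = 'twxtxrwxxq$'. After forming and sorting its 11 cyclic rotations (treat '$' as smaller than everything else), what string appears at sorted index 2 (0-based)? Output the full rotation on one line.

Answer: rwxxq$twxtx

Derivation:
All 11 rotations (rotation i = S[i:]+S[:i]):
  rot[0] = twxtxrwxxq$
  rot[1] = wxtxrwxxq$t
  rot[2] = xtxrwxxq$tw
  rot[3] = txrwxxq$twx
  rot[4] = xrwxxq$twxt
  rot[5] = rwxxq$twxtx
  rot[6] = wxxq$twxtxr
  rot[7] = xxq$twxtxrw
  rot[8] = xq$twxtxrwx
  rot[9] = q$twxtxrwxx
  rot[10] = $twxtxrwxxq
Sorted (with $ < everything):
  sorted[0] = $twxtxrwxxq
  sorted[1] = q$twxtxrwxx
  sorted[2] = rwxxq$twxtx
  sorted[3] = twxtxrwxxq$
  sorted[4] = txrwxxq$twx
  sorted[5] = wxtxrwxxq$t
  sorted[6] = wxxq$twxtxr
  sorted[7] = xq$twxtxrwx
  sorted[8] = xrwxxq$twxt
  sorted[9] = xtxrwxxq$tw
  sorted[10] = xxq$twxtxrw
sorted[2] = rwxxq$twxtx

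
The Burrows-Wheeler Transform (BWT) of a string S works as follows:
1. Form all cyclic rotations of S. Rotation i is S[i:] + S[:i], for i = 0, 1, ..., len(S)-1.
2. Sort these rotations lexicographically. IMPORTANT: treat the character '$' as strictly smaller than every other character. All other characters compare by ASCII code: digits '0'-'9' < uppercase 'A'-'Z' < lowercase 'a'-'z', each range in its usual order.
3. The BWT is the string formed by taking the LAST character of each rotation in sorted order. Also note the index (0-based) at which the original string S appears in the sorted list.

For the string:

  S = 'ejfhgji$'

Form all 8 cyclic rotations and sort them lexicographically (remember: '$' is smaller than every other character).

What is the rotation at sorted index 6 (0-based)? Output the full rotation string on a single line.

Answer: jfhgji$e

Derivation:
All 8 rotations (rotation i = S[i:]+S[:i]):
  rot[0] = ejfhgji$
  rot[1] = jfhgji$e
  rot[2] = fhgji$ej
  rot[3] = hgji$ejf
  rot[4] = gji$ejfh
  rot[5] = ji$ejfhg
  rot[6] = i$ejfhgj
  rot[7] = $ejfhgji
Sorted (with $ < everything):
  sorted[0] = $ejfhgji
  sorted[1] = ejfhgji$
  sorted[2] = fhgji$ej
  sorted[3] = gji$ejfh
  sorted[4] = hgji$ejf
  sorted[5] = i$ejfhgj
  sorted[6] = jfhgji$e
  sorted[7] = ji$ejfhg
sorted[6] = jfhgji$e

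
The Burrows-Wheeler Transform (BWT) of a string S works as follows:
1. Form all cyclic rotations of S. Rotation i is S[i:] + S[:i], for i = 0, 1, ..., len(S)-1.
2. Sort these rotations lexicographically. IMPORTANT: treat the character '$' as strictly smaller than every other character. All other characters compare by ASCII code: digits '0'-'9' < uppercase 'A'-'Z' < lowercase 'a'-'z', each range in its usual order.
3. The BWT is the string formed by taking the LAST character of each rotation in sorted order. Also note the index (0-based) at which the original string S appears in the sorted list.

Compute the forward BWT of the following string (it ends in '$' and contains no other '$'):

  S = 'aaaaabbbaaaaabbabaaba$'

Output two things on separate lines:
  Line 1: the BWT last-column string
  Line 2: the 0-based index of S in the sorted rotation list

All 22 rotations (rotation i = S[i:]+S[:i]):
  rot[0] = aaaaabbbaaaaabbabaaba$
  rot[1] = aaaabbbaaaaabbabaaba$a
  rot[2] = aaabbbaaaaabbabaaba$aa
  rot[3] = aabbbaaaaabbabaaba$aaa
  rot[4] = abbbaaaaabbabaaba$aaaa
  rot[5] = bbbaaaaabbabaaba$aaaaa
  rot[6] = bbaaaaabbabaaba$aaaaab
  rot[7] = baaaaabbabaaba$aaaaabb
  rot[8] = aaaaabbabaaba$aaaaabbb
  rot[9] = aaaabbabaaba$aaaaabbba
  rot[10] = aaabbabaaba$aaaaabbbaa
  rot[11] = aabbabaaba$aaaaabbbaaa
  rot[12] = abbabaaba$aaaaabbbaaaa
  rot[13] = bbabaaba$aaaaabbbaaaaa
  rot[14] = babaaba$aaaaabbbaaaaab
  rot[15] = abaaba$aaaaabbbaaaaabb
  rot[16] = baaba$aaaaabbbaaaaabba
  rot[17] = aaba$aaaaabbbaaaaabbab
  rot[18] = aba$aaaaabbbaaaaabbaba
  rot[19] = ba$aaaaabbbaaaaabbabaa
  rot[20] = a$aaaaabbbaaaaabbabaab
  rot[21] = $aaaaabbbaaaaabbabaaba
Sorted (with $ < everything):
  sorted[0] = $aaaaabbbaaaaabbabaaba  (last char: 'a')
  sorted[1] = a$aaaaabbbaaaaabbabaab  (last char: 'b')
  sorted[2] = aaaaabbabaaba$aaaaabbb  (last char: 'b')
  sorted[3] = aaaaabbbaaaaabbabaaba$  (last char: '$')
  sorted[4] = aaaabbabaaba$aaaaabbba  (last char: 'a')
  sorted[5] = aaaabbbaaaaabbabaaba$a  (last char: 'a')
  sorted[6] = aaabbabaaba$aaaaabbbaa  (last char: 'a')
  sorted[7] = aaabbbaaaaabbabaaba$aa  (last char: 'a')
  sorted[8] = aaba$aaaaabbbaaaaabbab  (last char: 'b')
  sorted[9] = aabbabaaba$aaaaabbbaaa  (last char: 'a')
  sorted[10] = aabbbaaaaabbabaaba$aaa  (last char: 'a')
  sorted[11] = aba$aaaaabbbaaaaabbaba  (last char: 'a')
  sorted[12] = abaaba$aaaaabbbaaaaabb  (last char: 'b')
  sorted[13] = abbabaaba$aaaaabbbaaaa  (last char: 'a')
  sorted[14] = abbbaaaaabbabaaba$aaaa  (last char: 'a')
  sorted[15] = ba$aaaaabbbaaaaabbabaa  (last char: 'a')
  sorted[16] = baaaaabbabaaba$aaaaabb  (last char: 'b')
  sorted[17] = baaba$aaaaabbbaaaaabba  (last char: 'a')
  sorted[18] = babaaba$aaaaabbbaaaaab  (last char: 'b')
  sorted[19] = bbaaaaabbabaaba$aaaaab  (last char: 'b')
  sorted[20] = bbabaaba$aaaaabbbaaaaa  (last char: 'a')
  sorted[21] = bbbaaaaabbabaaba$aaaaa  (last char: 'a')
Last column: abb$aaaabaaabaaababbaa
Original string S is at sorted index 3

Answer: abb$aaaabaaabaaababbaa
3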